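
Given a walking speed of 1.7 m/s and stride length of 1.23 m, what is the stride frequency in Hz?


f = v / stride_length
f = 1.7 / 1.23
f = 1.3821


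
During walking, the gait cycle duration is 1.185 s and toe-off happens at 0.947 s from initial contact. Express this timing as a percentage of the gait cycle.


pct = (event_time / cycle_time) * 100
pct = (0.947 / 1.185) * 100
ratio = 0.7992
pct = 79.9156


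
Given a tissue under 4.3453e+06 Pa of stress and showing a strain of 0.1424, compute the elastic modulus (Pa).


E = stress / strain
E = 4.3453e+06 / 0.1424
E = 3.0515e+07


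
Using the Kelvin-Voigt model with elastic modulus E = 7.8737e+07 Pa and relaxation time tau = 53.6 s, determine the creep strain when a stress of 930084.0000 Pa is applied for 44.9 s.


epsilon(t) = (sigma/E) * (1 - exp(-t/tau))
sigma/E = 930084.0000 / 7.8737e+07 = 0.0118
exp(-t/tau) = exp(-44.9 / 53.6) = 0.4327
epsilon = 0.0118 * (1 - 0.4327)
epsilon = 0.0067


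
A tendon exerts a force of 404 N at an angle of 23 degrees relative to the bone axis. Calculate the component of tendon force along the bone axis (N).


F_eff = F_tendon * cos(theta)
theta = 23 deg = 0.4014 rad
cos(theta) = 0.9205
F_eff = 404 * 0.9205
F_eff = 371.8840


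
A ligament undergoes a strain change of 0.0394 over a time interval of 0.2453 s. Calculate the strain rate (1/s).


strain_rate = delta_strain / delta_t
strain_rate = 0.0394 / 0.2453
strain_rate = 0.1606


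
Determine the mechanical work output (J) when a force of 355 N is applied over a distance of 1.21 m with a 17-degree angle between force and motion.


W = F * d * cos(theta)
theta = 17 deg = 0.2967 rad
cos(theta) = 0.9563
W = 355 * 1.21 * 0.9563
W = 410.7807


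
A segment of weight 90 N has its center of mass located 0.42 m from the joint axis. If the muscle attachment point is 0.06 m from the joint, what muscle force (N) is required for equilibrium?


F_muscle = W * d_load / d_muscle
F_muscle = 90 * 0.42 / 0.06
Numerator = 37.8000
F_muscle = 630.0000


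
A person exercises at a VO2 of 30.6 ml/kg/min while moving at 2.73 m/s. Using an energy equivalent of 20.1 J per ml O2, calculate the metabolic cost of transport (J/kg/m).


Power per kg = VO2 * 20.1 / 60
Power per kg = 30.6 * 20.1 / 60 = 10.2510 W/kg
Cost = power_per_kg / speed
Cost = 10.2510 / 2.73
Cost = 3.7549


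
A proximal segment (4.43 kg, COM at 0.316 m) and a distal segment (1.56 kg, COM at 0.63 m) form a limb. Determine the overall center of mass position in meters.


COM = (m1*x1 + m2*x2) / (m1 + m2)
COM = (4.43*0.316 + 1.56*0.63) / (4.43 + 1.56)
Numerator = 2.3827
Denominator = 5.9900
COM = 0.3978


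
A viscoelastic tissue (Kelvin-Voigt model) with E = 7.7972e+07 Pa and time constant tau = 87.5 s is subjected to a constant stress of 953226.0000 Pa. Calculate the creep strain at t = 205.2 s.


epsilon(t) = (sigma/E) * (1 - exp(-t/tau))
sigma/E = 953226.0000 / 7.7972e+07 = 0.0122
exp(-t/tau) = exp(-205.2 / 87.5) = 0.0958
epsilon = 0.0122 * (1 - 0.0958)
epsilon = 0.0111


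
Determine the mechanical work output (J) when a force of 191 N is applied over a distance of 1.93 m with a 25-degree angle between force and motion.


W = F * d * cos(theta)
theta = 25 deg = 0.4363 rad
cos(theta) = 0.9063
W = 191 * 1.93 * 0.9063
W = 334.0922


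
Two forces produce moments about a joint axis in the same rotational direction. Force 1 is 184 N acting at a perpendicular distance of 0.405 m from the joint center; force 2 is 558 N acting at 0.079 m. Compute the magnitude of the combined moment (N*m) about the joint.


M = F1 * d1 + F2 * d2
M = 184 * 0.405 + 558 * 0.079
M = 74.5200 + 44.0820
M = 118.6020


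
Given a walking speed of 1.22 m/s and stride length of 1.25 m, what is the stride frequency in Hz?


f = v / stride_length
f = 1.22 / 1.25
f = 0.9760


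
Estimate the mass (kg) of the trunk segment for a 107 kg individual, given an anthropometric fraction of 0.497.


m_segment = body_mass * fraction
m_segment = 107 * 0.497
m_segment = 53.1790


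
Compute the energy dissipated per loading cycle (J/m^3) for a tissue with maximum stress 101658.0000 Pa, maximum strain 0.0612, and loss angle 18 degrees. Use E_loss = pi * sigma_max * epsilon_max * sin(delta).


E_loss = pi * sigma_max * epsilon_max * sin(delta)
delta = 18 deg = 0.3142 rad
sin(delta) = 0.3090
E_loss = pi * 101658.0000 * 0.0612 * 0.3090
E_loss = 6039.8370


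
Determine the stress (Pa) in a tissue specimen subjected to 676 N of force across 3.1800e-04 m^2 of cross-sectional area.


stress = F / A
stress = 676 / 3.1800e-04
stress = 2.1258e+06


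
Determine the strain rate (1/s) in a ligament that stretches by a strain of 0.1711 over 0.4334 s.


strain_rate = delta_strain / delta_t
strain_rate = 0.1711 / 0.4334
strain_rate = 0.3948


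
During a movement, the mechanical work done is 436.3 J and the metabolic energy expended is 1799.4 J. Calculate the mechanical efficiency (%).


eta = (W_mech / E_meta) * 100
eta = (436.3 / 1799.4) * 100
ratio = 0.2425
eta = 24.2470


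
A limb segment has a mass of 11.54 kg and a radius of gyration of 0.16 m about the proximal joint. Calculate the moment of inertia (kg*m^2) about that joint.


I = m * k^2
I = 11.54 * 0.16^2
k^2 = 0.0256
I = 0.2954


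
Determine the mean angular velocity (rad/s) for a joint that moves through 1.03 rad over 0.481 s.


omega = delta_theta / delta_t
omega = 1.03 / 0.481
omega = 2.1414


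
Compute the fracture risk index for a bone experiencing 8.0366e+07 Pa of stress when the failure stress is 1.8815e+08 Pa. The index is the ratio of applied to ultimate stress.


FRI = applied / ultimate
FRI = 8.0366e+07 / 1.8815e+08
FRI = 0.4271


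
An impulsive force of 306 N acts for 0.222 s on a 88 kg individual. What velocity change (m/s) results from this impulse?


J = F * dt = 306 * 0.222 = 67.9320 N*s
delta_v = J / m
delta_v = 67.9320 / 88
delta_v = 0.7720


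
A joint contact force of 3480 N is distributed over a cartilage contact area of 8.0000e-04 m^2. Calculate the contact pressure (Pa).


P = F / A
P = 3480 / 8.0000e-04
P = 4.3500e+06


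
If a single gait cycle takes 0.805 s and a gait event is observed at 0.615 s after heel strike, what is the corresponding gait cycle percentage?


pct = (event_time / cycle_time) * 100
pct = (0.615 / 0.805) * 100
ratio = 0.7640
pct = 76.3975


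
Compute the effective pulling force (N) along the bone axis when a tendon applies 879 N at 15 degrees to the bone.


F_eff = F_tendon * cos(theta)
theta = 15 deg = 0.2618 rad
cos(theta) = 0.9659
F_eff = 879 * 0.9659
F_eff = 849.0488


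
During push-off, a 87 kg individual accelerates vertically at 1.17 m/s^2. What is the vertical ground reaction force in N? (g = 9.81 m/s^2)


GRF = m * (g + a)
GRF = 87 * (9.81 + 1.17)
GRF = 87 * 10.9800
GRF = 955.2600


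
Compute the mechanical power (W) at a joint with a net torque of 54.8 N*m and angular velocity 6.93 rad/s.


P = M * omega
P = 54.8 * 6.93
P = 379.7640


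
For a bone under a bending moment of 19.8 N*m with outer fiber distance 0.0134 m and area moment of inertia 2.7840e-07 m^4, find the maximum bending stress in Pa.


sigma = M * c / I
sigma = 19.8 * 0.0134 / 2.7840e-07
M * c = 0.2653
sigma = 953017.2414


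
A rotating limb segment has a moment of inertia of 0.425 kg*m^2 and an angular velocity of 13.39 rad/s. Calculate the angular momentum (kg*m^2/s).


L = I * omega
L = 0.425 * 13.39
L = 5.6908


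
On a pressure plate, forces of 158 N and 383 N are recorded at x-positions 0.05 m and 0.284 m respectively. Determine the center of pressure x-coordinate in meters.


COP_x = (F1*x1 + F2*x2) / (F1 + F2)
COP_x = (158*0.05 + 383*0.284) / (158 + 383)
Numerator = 116.6720
Denominator = 541
COP_x = 0.2157


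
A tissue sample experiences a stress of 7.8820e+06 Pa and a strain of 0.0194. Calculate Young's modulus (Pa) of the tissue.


E = stress / strain
E = 7.8820e+06 / 0.0194
E = 4.0629e+08


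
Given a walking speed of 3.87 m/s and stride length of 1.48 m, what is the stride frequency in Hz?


f = v / stride_length
f = 3.87 / 1.48
f = 2.6149


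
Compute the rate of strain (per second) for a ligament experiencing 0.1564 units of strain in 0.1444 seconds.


strain_rate = delta_strain / delta_t
strain_rate = 0.1564 / 0.1444
strain_rate = 1.0831


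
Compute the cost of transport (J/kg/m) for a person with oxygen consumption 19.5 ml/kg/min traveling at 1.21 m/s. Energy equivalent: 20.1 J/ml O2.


Power per kg = VO2 * 20.1 / 60
Power per kg = 19.5 * 20.1 / 60 = 6.5325 W/kg
Cost = power_per_kg / speed
Cost = 6.5325 / 1.21
Cost = 5.3988


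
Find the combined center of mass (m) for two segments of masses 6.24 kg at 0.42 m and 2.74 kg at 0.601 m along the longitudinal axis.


COM = (m1*x1 + m2*x2) / (m1 + m2)
COM = (6.24*0.42 + 2.74*0.601) / (6.24 + 2.74)
Numerator = 4.2675
Denominator = 8.9800
COM = 0.4752


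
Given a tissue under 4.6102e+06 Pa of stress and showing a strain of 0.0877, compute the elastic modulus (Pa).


E = stress / strain
E = 4.6102e+06 / 0.0877
E = 5.2568e+07


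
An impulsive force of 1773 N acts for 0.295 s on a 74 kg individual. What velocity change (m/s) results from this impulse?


J = F * dt = 1773 * 0.295 = 523.0350 N*s
delta_v = J / m
delta_v = 523.0350 / 74
delta_v = 7.0680


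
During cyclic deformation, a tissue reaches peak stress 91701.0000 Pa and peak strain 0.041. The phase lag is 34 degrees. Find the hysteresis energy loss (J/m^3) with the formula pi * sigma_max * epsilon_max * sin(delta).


E_loss = pi * sigma_max * epsilon_max * sin(delta)
delta = 34 deg = 0.5934 rad
sin(delta) = 0.5592
E_loss = pi * 91701.0000 * 0.041 * 0.5592
E_loss = 6604.9488


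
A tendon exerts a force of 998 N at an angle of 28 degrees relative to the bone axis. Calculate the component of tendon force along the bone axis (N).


F_eff = F_tendon * cos(theta)
theta = 28 deg = 0.4887 rad
cos(theta) = 0.8829
F_eff = 998 * 0.8829
F_eff = 881.1817


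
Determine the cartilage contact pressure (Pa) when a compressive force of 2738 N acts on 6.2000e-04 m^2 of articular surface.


P = F / A
P = 2738 / 6.2000e-04
P = 4.4161e+06


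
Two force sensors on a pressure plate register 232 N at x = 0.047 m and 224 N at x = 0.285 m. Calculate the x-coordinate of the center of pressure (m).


COP_x = (F1*x1 + F2*x2) / (F1 + F2)
COP_x = (232*0.047 + 224*0.285) / (232 + 224)
Numerator = 74.7440
Denominator = 456
COP_x = 0.1639


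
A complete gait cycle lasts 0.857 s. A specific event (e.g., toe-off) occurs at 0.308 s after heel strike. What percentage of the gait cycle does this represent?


pct = (event_time / cycle_time) * 100
pct = (0.308 / 0.857) * 100
ratio = 0.3594
pct = 35.9393


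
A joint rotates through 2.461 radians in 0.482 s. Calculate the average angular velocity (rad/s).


omega = delta_theta / delta_t
omega = 2.461 / 0.482
omega = 5.1058


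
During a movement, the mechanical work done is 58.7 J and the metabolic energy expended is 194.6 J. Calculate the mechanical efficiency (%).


eta = (W_mech / E_meta) * 100
eta = (58.7 / 194.6) * 100
ratio = 0.3016
eta = 30.1644


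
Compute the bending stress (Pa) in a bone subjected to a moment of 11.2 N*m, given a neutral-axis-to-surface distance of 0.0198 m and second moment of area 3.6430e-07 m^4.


sigma = M * c / I
sigma = 11.2 * 0.0198 / 3.6430e-07
M * c = 0.2218
sigma = 608729.0694


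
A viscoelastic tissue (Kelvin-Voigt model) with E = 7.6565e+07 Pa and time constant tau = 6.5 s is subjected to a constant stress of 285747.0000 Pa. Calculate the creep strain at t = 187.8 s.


epsilon(t) = (sigma/E) * (1 - exp(-t/tau))
sigma/E = 285747.0000 / 7.6565e+07 = 0.0037
exp(-t/tau) = exp(-187.8 / 6.5) = 2.8329e-13
epsilon = 0.0037 * (1 - 2.8329e-13)
epsilon = 0.0037


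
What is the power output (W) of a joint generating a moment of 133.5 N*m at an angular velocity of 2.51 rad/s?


P = M * omega
P = 133.5 * 2.51
P = 335.0850


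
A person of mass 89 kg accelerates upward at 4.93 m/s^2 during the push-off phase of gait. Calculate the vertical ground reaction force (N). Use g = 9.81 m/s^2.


GRF = m * (g + a)
GRF = 89 * (9.81 + 4.93)
GRF = 89 * 14.7400
GRF = 1311.8600


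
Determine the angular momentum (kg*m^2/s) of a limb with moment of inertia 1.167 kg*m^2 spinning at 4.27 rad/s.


L = I * omega
L = 1.167 * 4.27
L = 4.9831


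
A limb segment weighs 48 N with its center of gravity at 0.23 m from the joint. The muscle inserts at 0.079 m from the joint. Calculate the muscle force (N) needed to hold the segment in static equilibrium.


F_muscle = W * d_load / d_muscle
F_muscle = 48 * 0.23 / 0.079
Numerator = 11.0400
F_muscle = 139.7468


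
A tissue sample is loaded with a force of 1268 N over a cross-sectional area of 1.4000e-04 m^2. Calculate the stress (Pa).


stress = F / A
stress = 1268 / 1.4000e-04
stress = 9.0571e+06


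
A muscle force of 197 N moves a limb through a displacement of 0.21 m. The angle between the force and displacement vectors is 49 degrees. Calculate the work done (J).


W = F * d * cos(theta)
theta = 49 deg = 0.8552 rad
cos(theta) = 0.6561
W = 197 * 0.21 * 0.6561
W = 27.1412


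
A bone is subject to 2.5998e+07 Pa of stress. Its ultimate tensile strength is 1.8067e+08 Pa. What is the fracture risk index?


FRI = applied / ultimate
FRI = 2.5998e+07 / 1.8067e+08
FRI = 0.1439


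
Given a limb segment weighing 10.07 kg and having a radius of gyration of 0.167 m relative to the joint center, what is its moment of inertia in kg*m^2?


I = m * k^2
I = 10.07 * 0.167^2
k^2 = 0.0279
I = 0.2808


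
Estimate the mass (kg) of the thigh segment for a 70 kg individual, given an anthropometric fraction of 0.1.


m_segment = body_mass * fraction
m_segment = 70 * 0.1
m_segment = 7.0000


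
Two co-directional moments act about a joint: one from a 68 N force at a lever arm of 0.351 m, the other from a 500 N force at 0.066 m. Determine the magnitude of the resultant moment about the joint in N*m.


M = F1 * d1 + F2 * d2
M = 68 * 0.351 + 500 * 0.066
M = 23.8680 + 33.0000
M = 56.8680


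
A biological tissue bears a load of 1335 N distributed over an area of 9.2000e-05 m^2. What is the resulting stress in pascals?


stress = F / A
stress = 1335 / 9.2000e-05
stress = 1.4511e+07


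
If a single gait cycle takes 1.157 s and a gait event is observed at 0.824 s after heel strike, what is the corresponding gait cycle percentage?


pct = (event_time / cycle_time) * 100
pct = (0.824 / 1.157) * 100
ratio = 0.7122
pct = 71.2187


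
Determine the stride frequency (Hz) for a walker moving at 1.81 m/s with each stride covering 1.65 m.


f = v / stride_length
f = 1.81 / 1.65
f = 1.0970


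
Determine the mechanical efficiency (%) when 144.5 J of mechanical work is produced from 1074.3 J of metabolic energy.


eta = (W_mech / E_meta) * 100
eta = (144.5 / 1074.3) * 100
ratio = 0.1345
eta = 13.4506


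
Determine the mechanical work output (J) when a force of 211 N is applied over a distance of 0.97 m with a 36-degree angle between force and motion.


W = F * d * cos(theta)
theta = 36 deg = 0.6283 rad
cos(theta) = 0.8090
W = 211 * 0.97 * 0.8090
W = 165.5815


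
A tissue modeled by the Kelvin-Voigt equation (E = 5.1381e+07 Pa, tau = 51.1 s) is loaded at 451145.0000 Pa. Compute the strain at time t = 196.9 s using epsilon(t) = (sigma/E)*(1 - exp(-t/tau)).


epsilon(t) = (sigma/E) * (1 - exp(-t/tau))
sigma/E = 451145.0000 / 5.1381e+07 = 0.0088
exp(-t/tau) = exp(-196.9 / 51.1) = 0.0212
epsilon = 0.0088 * (1 - 0.0212)
epsilon = 0.0086


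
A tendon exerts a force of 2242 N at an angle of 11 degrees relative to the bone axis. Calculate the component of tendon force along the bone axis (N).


F_eff = F_tendon * cos(theta)
theta = 11 deg = 0.1920 rad
cos(theta) = 0.9816
F_eff = 2242 * 0.9816
F_eff = 2200.8081


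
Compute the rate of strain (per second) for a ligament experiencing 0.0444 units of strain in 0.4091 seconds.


strain_rate = delta_strain / delta_t
strain_rate = 0.0444 / 0.4091
strain_rate = 0.1085


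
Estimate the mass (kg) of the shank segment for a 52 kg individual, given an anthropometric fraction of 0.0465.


m_segment = body_mass * fraction
m_segment = 52 * 0.0465
m_segment = 2.4180


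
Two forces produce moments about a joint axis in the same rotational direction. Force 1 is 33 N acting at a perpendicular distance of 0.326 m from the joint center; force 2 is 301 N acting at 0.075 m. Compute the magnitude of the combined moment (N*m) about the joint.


M = F1 * d1 + F2 * d2
M = 33 * 0.326 + 301 * 0.075
M = 10.7580 + 22.5750
M = 33.3330


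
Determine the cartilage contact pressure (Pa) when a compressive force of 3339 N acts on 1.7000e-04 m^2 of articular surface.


P = F / A
P = 3339 / 1.7000e-04
P = 1.9641e+07


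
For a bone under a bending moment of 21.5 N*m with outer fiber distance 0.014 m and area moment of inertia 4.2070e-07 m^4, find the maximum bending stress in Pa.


sigma = M * c / I
sigma = 21.5 * 0.014 / 4.2070e-07
M * c = 0.3010
sigma = 715474.2097


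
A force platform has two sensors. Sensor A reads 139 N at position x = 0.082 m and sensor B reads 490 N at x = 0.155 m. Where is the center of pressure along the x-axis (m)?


COP_x = (F1*x1 + F2*x2) / (F1 + F2)
COP_x = (139*0.082 + 490*0.155) / (139 + 490)
Numerator = 87.3480
Denominator = 629
COP_x = 0.1389


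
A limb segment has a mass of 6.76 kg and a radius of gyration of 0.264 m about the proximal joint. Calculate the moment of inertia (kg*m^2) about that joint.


I = m * k^2
I = 6.76 * 0.264^2
k^2 = 0.0697
I = 0.4711


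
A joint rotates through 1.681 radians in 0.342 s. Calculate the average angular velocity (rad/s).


omega = delta_theta / delta_t
omega = 1.681 / 0.342
omega = 4.9152


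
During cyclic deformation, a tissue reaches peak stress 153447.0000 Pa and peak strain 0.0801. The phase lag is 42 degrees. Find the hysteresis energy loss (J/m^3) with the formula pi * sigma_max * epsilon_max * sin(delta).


E_loss = pi * sigma_max * epsilon_max * sin(delta)
delta = 42 deg = 0.7330 rad
sin(delta) = 0.6691
E_loss = pi * 153447.0000 * 0.0801 * 0.6691
E_loss = 25837.5712


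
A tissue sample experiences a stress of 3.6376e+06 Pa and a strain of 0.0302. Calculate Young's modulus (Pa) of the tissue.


E = stress / strain
E = 3.6376e+06 / 0.0302
E = 1.2045e+08


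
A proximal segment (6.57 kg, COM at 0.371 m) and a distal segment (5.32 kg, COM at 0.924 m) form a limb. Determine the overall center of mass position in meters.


COM = (m1*x1 + m2*x2) / (m1 + m2)
COM = (6.57*0.371 + 5.32*0.924) / (6.57 + 5.32)
Numerator = 7.3532
Denominator = 11.8900
COM = 0.6184


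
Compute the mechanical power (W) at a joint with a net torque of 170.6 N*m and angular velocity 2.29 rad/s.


P = M * omega
P = 170.6 * 2.29
P = 390.6740


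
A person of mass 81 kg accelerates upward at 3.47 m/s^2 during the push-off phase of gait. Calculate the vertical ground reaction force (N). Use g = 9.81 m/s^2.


GRF = m * (g + a)
GRF = 81 * (9.81 + 3.47)
GRF = 81 * 13.2800
GRF = 1075.6800


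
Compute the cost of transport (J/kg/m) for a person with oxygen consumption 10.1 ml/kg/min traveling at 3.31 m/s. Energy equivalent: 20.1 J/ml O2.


Power per kg = VO2 * 20.1 / 60
Power per kg = 10.1 * 20.1 / 60 = 3.3835 W/kg
Cost = power_per_kg / speed
Cost = 3.3835 / 3.31
Cost = 1.0222


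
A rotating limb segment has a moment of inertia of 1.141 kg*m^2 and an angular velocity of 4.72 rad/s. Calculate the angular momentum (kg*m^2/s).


L = I * omega
L = 1.141 * 4.72
L = 5.3855


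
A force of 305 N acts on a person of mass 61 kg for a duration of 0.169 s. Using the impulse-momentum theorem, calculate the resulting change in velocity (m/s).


J = F * dt = 305 * 0.169 = 51.5450 N*s
delta_v = J / m
delta_v = 51.5450 / 61
delta_v = 0.8450


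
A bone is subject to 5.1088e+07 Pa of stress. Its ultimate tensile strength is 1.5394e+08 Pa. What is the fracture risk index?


FRI = applied / ultimate
FRI = 5.1088e+07 / 1.5394e+08
FRI = 0.3319


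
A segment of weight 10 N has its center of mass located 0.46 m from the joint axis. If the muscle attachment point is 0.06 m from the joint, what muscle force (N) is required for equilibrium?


F_muscle = W * d_load / d_muscle
F_muscle = 10 * 0.46 / 0.06
Numerator = 4.6000
F_muscle = 76.6667


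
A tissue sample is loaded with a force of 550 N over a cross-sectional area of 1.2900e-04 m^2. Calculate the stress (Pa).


stress = F / A
stress = 550 / 1.2900e-04
stress = 4.2636e+06


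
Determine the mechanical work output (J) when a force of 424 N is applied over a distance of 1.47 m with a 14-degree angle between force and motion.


W = F * d * cos(theta)
theta = 14 deg = 0.2443 rad
cos(theta) = 0.9703
W = 424 * 1.47 * 0.9703
W = 604.7659


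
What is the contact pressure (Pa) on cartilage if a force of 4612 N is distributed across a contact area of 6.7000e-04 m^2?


P = F / A
P = 4612 / 6.7000e-04
P = 6.8836e+06


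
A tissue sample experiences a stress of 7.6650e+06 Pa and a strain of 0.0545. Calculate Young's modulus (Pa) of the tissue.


E = stress / strain
E = 7.6650e+06 / 0.0545
E = 1.4064e+08


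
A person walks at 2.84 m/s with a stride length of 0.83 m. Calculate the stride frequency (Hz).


f = v / stride_length
f = 2.84 / 0.83
f = 3.4217


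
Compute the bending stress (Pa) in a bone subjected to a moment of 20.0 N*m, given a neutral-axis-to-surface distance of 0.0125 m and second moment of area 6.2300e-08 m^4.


sigma = M * c / I
sigma = 20.0 * 0.0125 / 6.2300e-08
M * c = 0.2500
sigma = 4.0128e+06


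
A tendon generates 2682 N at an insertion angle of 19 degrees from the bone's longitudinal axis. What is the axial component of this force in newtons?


F_eff = F_tendon * cos(theta)
theta = 19 deg = 0.3316 rad
cos(theta) = 0.9455
F_eff = 2682 * 0.9455
F_eff = 2535.8808


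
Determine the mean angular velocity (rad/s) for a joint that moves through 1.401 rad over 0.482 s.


omega = delta_theta / delta_t
omega = 1.401 / 0.482
omega = 2.9066


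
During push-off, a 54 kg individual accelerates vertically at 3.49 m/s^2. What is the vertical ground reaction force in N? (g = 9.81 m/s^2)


GRF = m * (g + a)
GRF = 54 * (9.81 + 3.49)
GRF = 54 * 13.3000
GRF = 718.2000


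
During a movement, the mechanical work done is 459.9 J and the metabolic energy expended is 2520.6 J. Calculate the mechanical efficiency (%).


eta = (W_mech / E_meta) * 100
eta = (459.9 / 2520.6) * 100
ratio = 0.1825
eta = 18.2457


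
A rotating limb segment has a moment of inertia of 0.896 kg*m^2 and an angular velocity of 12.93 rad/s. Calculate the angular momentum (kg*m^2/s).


L = I * omega
L = 0.896 * 12.93
L = 11.5853


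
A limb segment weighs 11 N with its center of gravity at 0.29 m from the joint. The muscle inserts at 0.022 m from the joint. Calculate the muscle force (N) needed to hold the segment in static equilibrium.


F_muscle = W * d_load / d_muscle
F_muscle = 11 * 0.29 / 0.022
Numerator = 3.1900
F_muscle = 145.0000


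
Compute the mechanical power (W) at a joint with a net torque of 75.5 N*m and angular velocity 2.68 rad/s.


P = M * omega
P = 75.5 * 2.68
P = 202.3400


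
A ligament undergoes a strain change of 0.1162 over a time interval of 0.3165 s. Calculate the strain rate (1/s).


strain_rate = delta_strain / delta_t
strain_rate = 0.1162 / 0.3165
strain_rate = 0.3671


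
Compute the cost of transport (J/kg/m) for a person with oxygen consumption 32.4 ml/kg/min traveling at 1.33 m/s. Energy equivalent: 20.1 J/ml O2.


Power per kg = VO2 * 20.1 / 60
Power per kg = 32.4 * 20.1 / 60 = 10.8540 W/kg
Cost = power_per_kg / speed
Cost = 10.8540 / 1.33
Cost = 8.1609


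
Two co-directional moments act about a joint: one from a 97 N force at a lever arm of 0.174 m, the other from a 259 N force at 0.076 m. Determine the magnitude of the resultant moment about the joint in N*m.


M = F1 * d1 + F2 * d2
M = 97 * 0.174 + 259 * 0.076
M = 16.8780 + 19.6840
M = 36.5620


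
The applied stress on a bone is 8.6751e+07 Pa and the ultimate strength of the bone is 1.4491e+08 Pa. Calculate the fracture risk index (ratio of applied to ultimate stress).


FRI = applied / ultimate
FRI = 8.6751e+07 / 1.4491e+08
FRI = 0.5987


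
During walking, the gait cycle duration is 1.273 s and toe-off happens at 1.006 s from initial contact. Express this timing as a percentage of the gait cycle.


pct = (event_time / cycle_time) * 100
pct = (1.006 / 1.273) * 100
ratio = 0.7903
pct = 79.0259


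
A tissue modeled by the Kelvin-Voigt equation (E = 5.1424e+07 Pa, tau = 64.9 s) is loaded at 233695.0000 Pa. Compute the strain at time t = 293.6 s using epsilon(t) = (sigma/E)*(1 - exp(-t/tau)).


epsilon(t) = (sigma/E) * (1 - exp(-t/tau))
sigma/E = 233695.0000 / 5.1424e+07 = 0.0045
exp(-t/tau) = exp(-293.6 / 64.9) = 0.0108
epsilon = 0.0045 * (1 - 0.0108)
epsilon = 0.0045


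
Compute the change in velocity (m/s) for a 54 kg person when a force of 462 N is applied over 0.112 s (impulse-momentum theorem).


J = F * dt = 462 * 0.112 = 51.7440 N*s
delta_v = J / m
delta_v = 51.7440 / 54
delta_v = 0.9582


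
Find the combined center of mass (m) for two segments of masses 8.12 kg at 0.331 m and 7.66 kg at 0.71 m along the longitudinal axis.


COM = (m1*x1 + m2*x2) / (m1 + m2)
COM = (8.12*0.331 + 7.66*0.71) / (8.12 + 7.66)
Numerator = 8.1263
Denominator = 15.7800
COM = 0.5150


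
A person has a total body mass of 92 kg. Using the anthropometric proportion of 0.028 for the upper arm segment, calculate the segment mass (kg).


m_segment = body_mass * fraction
m_segment = 92 * 0.028
m_segment = 2.5760


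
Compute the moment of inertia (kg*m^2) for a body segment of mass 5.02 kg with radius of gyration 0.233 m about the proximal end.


I = m * k^2
I = 5.02 * 0.233^2
k^2 = 0.0543
I = 0.2725


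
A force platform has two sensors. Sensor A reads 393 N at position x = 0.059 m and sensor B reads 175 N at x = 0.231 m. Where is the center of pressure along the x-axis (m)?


COP_x = (F1*x1 + F2*x2) / (F1 + F2)
COP_x = (393*0.059 + 175*0.231) / (393 + 175)
Numerator = 63.6120
Denominator = 568
COP_x = 0.1120


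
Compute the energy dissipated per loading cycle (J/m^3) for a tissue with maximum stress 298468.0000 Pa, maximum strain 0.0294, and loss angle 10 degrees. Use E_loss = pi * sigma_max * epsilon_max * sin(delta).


E_loss = pi * sigma_max * epsilon_max * sin(delta)
delta = 10 deg = 0.1745 rad
sin(delta) = 0.1736
E_loss = pi * 298468.0000 * 0.0294 * 0.1736
E_loss = 4787.0196


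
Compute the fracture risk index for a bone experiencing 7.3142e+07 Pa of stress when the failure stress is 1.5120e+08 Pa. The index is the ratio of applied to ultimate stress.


FRI = applied / ultimate
FRI = 7.3142e+07 / 1.5120e+08
FRI = 0.4837


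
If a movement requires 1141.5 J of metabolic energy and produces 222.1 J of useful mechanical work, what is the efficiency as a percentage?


eta = (W_mech / E_meta) * 100
eta = (222.1 / 1141.5) * 100
ratio = 0.1946
eta = 19.4569


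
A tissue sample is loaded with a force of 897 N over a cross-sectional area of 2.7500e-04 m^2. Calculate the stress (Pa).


stress = F / A
stress = 897 / 2.7500e-04
stress = 3.2618e+06


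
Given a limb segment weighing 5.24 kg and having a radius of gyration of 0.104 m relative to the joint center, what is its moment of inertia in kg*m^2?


I = m * k^2
I = 5.24 * 0.104^2
k^2 = 0.0108
I = 0.0567


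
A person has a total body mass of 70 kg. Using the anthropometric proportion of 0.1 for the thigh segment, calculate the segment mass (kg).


m_segment = body_mass * fraction
m_segment = 70 * 0.1
m_segment = 7.0000


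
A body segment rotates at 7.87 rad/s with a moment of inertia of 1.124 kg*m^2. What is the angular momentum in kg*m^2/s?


L = I * omega
L = 1.124 * 7.87
L = 8.8459


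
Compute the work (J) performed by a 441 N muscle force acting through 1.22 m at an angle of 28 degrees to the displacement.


W = F * d * cos(theta)
theta = 28 deg = 0.4887 rad
cos(theta) = 0.8829
W = 441 * 1.22 * 0.8829
W = 475.0435


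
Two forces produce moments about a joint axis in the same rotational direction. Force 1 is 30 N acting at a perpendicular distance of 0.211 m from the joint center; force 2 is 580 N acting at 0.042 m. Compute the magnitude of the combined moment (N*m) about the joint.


M = F1 * d1 + F2 * d2
M = 30 * 0.211 + 580 * 0.042
M = 6.3300 + 24.3600
M = 30.6900


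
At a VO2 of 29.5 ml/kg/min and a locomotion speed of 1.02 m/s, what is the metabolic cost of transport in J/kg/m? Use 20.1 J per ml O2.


Power per kg = VO2 * 20.1 / 60
Power per kg = 29.5 * 20.1 / 60 = 9.8825 W/kg
Cost = power_per_kg / speed
Cost = 9.8825 / 1.02
Cost = 9.6887


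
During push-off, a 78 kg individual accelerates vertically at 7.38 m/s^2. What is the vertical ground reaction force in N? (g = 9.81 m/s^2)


GRF = m * (g + a)
GRF = 78 * (9.81 + 7.38)
GRF = 78 * 17.1900
GRF = 1340.8200


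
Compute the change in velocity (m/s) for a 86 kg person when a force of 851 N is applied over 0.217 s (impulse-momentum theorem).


J = F * dt = 851 * 0.217 = 184.6670 N*s
delta_v = J / m
delta_v = 184.6670 / 86
delta_v = 2.1473


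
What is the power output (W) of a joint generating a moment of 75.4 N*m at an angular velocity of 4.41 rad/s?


P = M * omega
P = 75.4 * 4.41
P = 332.5140


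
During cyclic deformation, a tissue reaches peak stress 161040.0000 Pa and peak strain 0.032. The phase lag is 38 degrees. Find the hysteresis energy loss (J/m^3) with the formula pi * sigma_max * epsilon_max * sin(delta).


E_loss = pi * sigma_max * epsilon_max * sin(delta)
delta = 38 deg = 0.6632 rad
sin(delta) = 0.6157
E_loss = pi * 161040.0000 * 0.032 * 0.6157
E_loss = 9967.2555


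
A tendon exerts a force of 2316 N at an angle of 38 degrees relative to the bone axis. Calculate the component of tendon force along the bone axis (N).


F_eff = F_tendon * cos(theta)
theta = 38 deg = 0.6632 rad
cos(theta) = 0.7880
F_eff = 2316 * 0.7880
F_eff = 1825.0329


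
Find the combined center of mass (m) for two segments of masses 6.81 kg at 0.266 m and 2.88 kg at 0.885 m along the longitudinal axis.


COM = (m1*x1 + m2*x2) / (m1 + m2)
COM = (6.81*0.266 + 2.88*0.885) / (6.81 + 2.88)
Numerator = 4.3603
Denominator = 9.6900
COM = 0.4500


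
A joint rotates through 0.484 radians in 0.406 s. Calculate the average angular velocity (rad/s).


omega = delta_theta / delta_t
omega = 0.484 / 0.406
omega = 1.1921


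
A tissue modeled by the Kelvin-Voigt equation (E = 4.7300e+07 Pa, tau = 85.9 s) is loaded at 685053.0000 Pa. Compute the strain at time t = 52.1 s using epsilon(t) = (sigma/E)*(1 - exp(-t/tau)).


epsilon(t) = (sigma/E) * (1 - exp(-t/tau))
sigma/E = 685053.0000 / 4.7300e+07 = 0.0145
exp(-t/tau) = exp(-52.1 / 85.9) = 0.5452
epsilon = 0.0145 * (1 - 0.5452)
epsilon = 0.0066


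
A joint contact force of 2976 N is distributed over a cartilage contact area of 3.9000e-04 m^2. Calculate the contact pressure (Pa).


P = F / A
P = 2976 / 3.9000e-04
P = 7.6308e+06


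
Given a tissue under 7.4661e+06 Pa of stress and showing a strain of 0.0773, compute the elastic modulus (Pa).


E = stress / strain
E = 7.4661e+06 / 0.0773
E = 9.6586e+07


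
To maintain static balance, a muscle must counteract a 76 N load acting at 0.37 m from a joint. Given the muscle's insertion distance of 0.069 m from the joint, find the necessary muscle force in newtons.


F_muscle = W * d_load / d_muscle
F_muscle = 76 * 0.37 / 0.069
Numerator = 28.1200
F_muscle = 407.5362


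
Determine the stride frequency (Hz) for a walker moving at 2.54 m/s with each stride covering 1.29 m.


f = v / stride_length
f = 2.54 / 1.29
f = 1.9690


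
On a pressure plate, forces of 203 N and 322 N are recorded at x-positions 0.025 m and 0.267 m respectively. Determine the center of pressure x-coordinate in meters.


COP_x = (F1*x1 + F2*x2) / (F1 + F2)
COP_x = (203*0.025 + 322*0.267) / (203 + 322)
Numerator = 91.0490
Denominator = 525
COP_x = 0.1734


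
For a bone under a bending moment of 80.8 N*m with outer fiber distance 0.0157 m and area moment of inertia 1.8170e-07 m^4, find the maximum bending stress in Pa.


sigma = M * c / I
sigma = 80.8 * 0.0157 / 1.8170e-07
M * c = 1.2686
sigma = 6.9816e+06


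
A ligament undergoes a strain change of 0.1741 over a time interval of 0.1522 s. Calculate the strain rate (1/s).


strain_rate = delta_strain / delta_t
strain_rate = 0.1741 / 0.1522
strain_rate = 1.1439


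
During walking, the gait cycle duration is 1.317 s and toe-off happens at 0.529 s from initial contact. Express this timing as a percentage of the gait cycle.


pct = (event_time / cycle_time) * 100
pct = (0.529 / 1.317) * 100
ratio = 0.4017
pct = 40.1670


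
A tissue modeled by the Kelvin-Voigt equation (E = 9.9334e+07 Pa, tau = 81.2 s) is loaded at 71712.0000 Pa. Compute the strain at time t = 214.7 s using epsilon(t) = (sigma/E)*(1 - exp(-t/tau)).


epsilon(t) = (sigma/E) * (1 - exp(-t/tau))
sigma/E = 71712.0000 / 9.9334e+07 = 7.2193e-04
exp(-t/tau) = exp(-214.7 / 81.2) = 0.0711
epsilon = 7.2193e-04 * (1 - 0.0711)
epsilon = 6.7062e-04


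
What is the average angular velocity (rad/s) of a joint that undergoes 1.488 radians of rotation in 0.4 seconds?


omega = delta_theta / delta_t
omega = 1.488 / 0.4
omega = 3.7200


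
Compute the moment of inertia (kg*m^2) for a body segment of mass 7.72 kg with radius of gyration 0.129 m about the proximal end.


I = m * k^2
I = 7.72 * 0.129^2
k^2 = 0.0166
I = 0.1285


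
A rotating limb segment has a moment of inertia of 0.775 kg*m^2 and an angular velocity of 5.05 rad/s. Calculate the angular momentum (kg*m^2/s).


L = I * omega
L = 0.775 * 5.05
L = 3.9137


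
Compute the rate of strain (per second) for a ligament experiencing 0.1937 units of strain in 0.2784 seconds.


strain_rate = delta_strain / delta_t
strain_rate = 0.1937 / 0.2784
strain_rate = 0.6958


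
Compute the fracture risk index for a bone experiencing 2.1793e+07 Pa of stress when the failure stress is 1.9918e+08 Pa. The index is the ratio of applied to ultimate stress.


FRI = applied / ultimate
FRI = 2.1793e+07 / 1.9918e+08
FRI = 0.1094


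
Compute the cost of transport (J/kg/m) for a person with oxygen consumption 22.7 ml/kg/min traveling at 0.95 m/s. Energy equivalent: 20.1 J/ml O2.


Power per kg = VO2 * 20.1 / 60
Power per kg = 22.7 * 20.1 / 60 = 7.6045 W/kg
Cost = power_per_kg / speed
Cost = 7.6045 / 0.95
Cost = 8.0047


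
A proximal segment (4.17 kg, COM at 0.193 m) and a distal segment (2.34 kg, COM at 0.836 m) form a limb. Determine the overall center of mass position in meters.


COM = (m1*x1 + m2*x2) / (m1 + m2)
COM = (4.17*0.193 + 2.34*0.836) / (4.17 + 2.34)
Numerator = 2.7611
Denominator = 6.5100
COM = 0.4241


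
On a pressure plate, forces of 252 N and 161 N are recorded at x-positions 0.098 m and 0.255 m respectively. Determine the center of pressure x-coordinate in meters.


COP_x = (F1*x1 + F2*x2) / (F1 + F2)
COP_x = (252*0.098 + 161*0.255) / (252 + 161)
Numerator = 65.7510
Denominator = 413
COP_x = 0.1592


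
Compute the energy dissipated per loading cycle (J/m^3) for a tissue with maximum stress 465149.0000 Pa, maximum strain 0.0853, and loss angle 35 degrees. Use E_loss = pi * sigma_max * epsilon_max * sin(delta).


E_loss = pi * sigma_max * epsilon_max * sin(delta)
delta = 35 deg = 0.6109 rad
sin(delta) = 0.5736
E_loss = pi * 465149.0000 * 0.0853 * 0.5736
E_loss = 71496.0909


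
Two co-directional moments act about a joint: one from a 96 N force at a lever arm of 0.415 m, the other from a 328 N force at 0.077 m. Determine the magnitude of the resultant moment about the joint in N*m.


M = F1 * d1 + F2 * d2
M = 96 * 0.415 + 328 * 0.077
M = 39.8400 + 25.2560
M = 65.0960


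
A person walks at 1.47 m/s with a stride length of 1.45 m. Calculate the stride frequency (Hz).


f = v / stride_length
f = 1.47 / 1.45
f = 1.0138


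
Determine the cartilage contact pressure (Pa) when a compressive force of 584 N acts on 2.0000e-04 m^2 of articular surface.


P = F / A
P = 584 / 2.0000e-04
P = 2.9200e+06


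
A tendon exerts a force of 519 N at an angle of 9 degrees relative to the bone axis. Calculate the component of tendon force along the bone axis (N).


F_eff = F_tendon * cos(theta)
theta = 9 deg = 0.1571 rad
cos(theta) = 0.9877
F_eff = 519 * 0.9877
F_eff = 512.6102


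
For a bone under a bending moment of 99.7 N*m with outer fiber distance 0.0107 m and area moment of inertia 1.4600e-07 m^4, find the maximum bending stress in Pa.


sigma = M * c / I
sigma = 99.7 * 0.0107 / 1.4600e-07
M * c = 1.0668
sigma = 7.3068e+06


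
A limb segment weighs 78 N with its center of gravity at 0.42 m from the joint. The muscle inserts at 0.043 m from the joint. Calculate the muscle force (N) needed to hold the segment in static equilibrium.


F_muscle = W * d_load / d_muscle
F_muscle = 78 * 0.42 / 0.043
Numerator = 32.7600
F_muscle = 761.8605


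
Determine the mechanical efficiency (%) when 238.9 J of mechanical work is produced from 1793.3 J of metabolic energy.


eta = (W_mech / E_meta) * 100
eta = (238.9 / 1793.3) * 100
ratio = 0.1332
eta = 13.3218


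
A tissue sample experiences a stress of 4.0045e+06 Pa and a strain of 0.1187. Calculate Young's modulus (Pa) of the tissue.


E = stress / strain
E = 4.0045e+06 / 0.1187
E = 3.3736e+07


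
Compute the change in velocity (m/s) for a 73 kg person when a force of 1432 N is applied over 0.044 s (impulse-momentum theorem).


J = F * dt = 1432 * 0.044 = 63.0080 N*s
delta_v = J / m
delta_v = 63.0080 / 73
delta_v = 0.8631


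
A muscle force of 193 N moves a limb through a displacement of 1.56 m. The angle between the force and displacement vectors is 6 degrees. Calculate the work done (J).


W = F * d * cos(theta)
theta = 6 deg = 0.1047 rad
cos(theta) = 0.9945
W = 193 * 1.56 * 0.9945
W = 299.4307


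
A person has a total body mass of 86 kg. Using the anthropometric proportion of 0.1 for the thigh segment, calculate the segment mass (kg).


m_segment = body_mass * fraction
m_segment = 86 * 0.1
m_segment = 8.6000


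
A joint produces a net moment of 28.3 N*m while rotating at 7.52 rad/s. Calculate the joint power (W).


P = M * omega
P = 28.3 * 7.52
P = 212.8160


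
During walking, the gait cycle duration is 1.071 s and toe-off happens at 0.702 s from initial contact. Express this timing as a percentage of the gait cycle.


pct = (event_time / cycle_time) * 100
pct = (0.702 / 1.071) * 100
ratio = 0.6555
pct = 65.5462


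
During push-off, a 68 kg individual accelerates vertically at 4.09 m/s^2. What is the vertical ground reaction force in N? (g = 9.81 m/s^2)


GRF = m * (g + a)
GRF = 68 * (9.81 + 4.09)
GRF = 68 * 13.9000
GRF = 945.2000


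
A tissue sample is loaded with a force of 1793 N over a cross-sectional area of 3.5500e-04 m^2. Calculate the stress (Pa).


stress = F / A
stress = 1793 / 3.5500e-04
stress = 5.0507e+06


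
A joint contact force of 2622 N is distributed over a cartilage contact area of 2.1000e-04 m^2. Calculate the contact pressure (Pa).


P = F / A
P = 2622 / 2.1000e-04
P = 1.2486e+07


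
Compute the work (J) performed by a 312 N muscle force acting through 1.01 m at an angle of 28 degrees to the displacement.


W = F * d * cos(theta)
theta = 28 deg = 0.4887 rad
cos(theta) = 0.8829
W = 312 * 1.01 * 0.8829
W = 278.2344
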